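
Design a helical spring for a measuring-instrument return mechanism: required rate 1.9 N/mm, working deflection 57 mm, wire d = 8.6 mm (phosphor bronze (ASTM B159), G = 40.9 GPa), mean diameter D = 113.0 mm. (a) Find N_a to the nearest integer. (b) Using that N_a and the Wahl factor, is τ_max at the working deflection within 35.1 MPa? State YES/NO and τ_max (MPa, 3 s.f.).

N_a = Gd⁴/(8D³k) = (40.9×10³)(8.6⁴)/(8·113.0³·1.9) = 10.2 → N_a = 10
Actual rate k = Gd⁴/(8D³·10) = 1.9382 N/mm
Working load F = kδ = 1.9382·57 = 110.48 N
C = 113.0/8.6 = 13.1395; K_W = (4C−1)/(4C−4)+0.615/C = 1.1086
τ_max = K_W·8FD/(πd³) = 1.1086·49.979 = 55.406 MPa
τ_max > 35.1 MPa → exceeds allowable

(a) 10 coils; (b) NO, τ_max = 55.4 MPa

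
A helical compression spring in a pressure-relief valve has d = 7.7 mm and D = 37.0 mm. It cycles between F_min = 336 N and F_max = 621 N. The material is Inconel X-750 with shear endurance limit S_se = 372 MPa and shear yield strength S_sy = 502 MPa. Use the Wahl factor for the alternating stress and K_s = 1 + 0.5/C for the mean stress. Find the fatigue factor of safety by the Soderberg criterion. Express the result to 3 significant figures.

C = D/d = 37.0/7.7 = 4.8052; K_W = (4C−1)/(4C−4)+0.615/C = 1.3251; K_s = 1+0.5/C = 1.1041
F_a = (F_max−F_min)/2 = 142.5 N; F_m = (F_max+F_min)/2 = 478.5 N
τ_a = K_W·8F_aD/(πd³) = 1.3251 × 29.409 = 38.97 MPa
τ_m = K_s·8F_mD/(πd³) = 1.1041 × 98.753 = 109.03 MPa
Soderberg: 1/n_f = τ_a/S_se + τ_m/S_sy = 38.97/372 + 109.03/502 = 0.10476 + 0.21719 = 0.32195
n_f = 1/0.32195 = 3.106

3.11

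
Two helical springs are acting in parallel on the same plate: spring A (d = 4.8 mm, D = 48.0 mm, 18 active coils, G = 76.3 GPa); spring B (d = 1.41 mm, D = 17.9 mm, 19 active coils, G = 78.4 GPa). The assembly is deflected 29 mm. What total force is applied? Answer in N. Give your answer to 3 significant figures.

k_A = Gd⁴/(8D³N_a) = (76.3×10³)(4.8⁴)/(8·48.0³·18) = 2.5433 N/mm
k_B = Gd⁴/(8D³N_a) = (78.4×10³)(1.41⁴)/(8·17.9³·19) = 0.35546 N/mm
Parallel: k_eq = 2.5433 + 0.35546 = 2.8988 N/mm
F = k_eq·δ = 2.8988·29 = 84.065 N

84.1 N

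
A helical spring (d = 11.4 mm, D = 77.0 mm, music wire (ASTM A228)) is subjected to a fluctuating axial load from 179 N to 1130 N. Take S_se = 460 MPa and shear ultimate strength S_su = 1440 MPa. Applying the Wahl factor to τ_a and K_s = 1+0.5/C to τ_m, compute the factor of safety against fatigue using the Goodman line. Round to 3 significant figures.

4.32

C = D/d = 77.0/11.4 = 6.7544; K_W = (4C−1)/(4C−4)+0.615/C = 1.2214; K_s = 1+0.5/C = 1.0740
F_a = (F_max−F_min)/2 = 475.5 N; F_m = (F_max+F_min)/2 = 654.5 N
τ_a = K_W·8F_aD/(πd³) = 1.2214 × 62.931 = 76.864 MPa
τ_m = K_s·8F_mD/(πd³) = 1.0740 × 86.622 = 93.034 MPa
Goodman: 1/n_f = τ_a/S_se + τ_m/S_su = 76.864/460 + 93.034/1440 = 0.16709 + 0.06461 = 0.2317
n_f = 1/0.2317 = 4.316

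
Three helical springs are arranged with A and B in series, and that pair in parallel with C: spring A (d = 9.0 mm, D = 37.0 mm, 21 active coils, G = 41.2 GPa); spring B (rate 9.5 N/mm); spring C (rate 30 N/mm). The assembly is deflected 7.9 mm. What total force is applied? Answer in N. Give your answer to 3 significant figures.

k_A = Gd⁴/(8D³N_a) = (41.2×10³)(9.0⁴)/(8·37.0³·21) = 31.765 N/mm
Springs A,B series: k_AB = 1/(1/31.765+1/9.5) = 7.3129 N/mm; parallel with C: k_eq = 7.3129+30 = 37.313 N/mm
F = k_eq·δ = 37.313·7.9 = 294.77 N

295 N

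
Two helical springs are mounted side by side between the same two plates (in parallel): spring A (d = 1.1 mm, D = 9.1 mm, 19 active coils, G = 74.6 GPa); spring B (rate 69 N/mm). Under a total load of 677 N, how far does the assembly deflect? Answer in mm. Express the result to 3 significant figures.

k_A = Gd⁴/(8D³N_a) = (74.6×10³)(1.1⁴)/(8·9.1³·19) = 0.95355 N/mm
Parallel: k_eq = 0.95355 + 69 = 69.954 N/mm
δ = F/k_eq = 677/69.954 = 9.6779 mm

9.68 mm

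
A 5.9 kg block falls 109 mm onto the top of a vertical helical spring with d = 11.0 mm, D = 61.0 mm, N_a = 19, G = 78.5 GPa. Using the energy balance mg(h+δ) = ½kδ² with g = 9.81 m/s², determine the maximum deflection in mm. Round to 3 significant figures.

k = Gd⁴/(8D³N_a) = (78.5×10³)(11.0⁴)/(8·61.0³·19) = 33.313 N/mm
W = mg = 5.9 × 9.81 = 57.879 N
½kδ² − Wδ − Wh = 0 → δ = (W + √(W² + 2kWh))/k
δ = (57.879 + √(3350 + 420325))/33.313 = (57.879 + 650.9)/33.313 = 21.277 mm

21.3 mm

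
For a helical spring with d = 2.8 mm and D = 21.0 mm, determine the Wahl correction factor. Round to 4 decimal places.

1.1974

C = D/d = 21.0/2.8 = 7.5000
K_W = (4C−1)/(4C−4) + 0.615/C = 29.000/26.000 + 0.0820 = 1.1974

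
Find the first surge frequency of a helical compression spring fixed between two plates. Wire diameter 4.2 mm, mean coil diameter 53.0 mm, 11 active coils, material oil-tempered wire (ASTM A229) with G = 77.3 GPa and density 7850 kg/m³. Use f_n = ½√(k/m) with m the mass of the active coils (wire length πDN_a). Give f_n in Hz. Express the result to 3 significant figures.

48.0 Hz

k = Gd⁴/(8D³N_a) = (77.3×10³)(4.2⁴)/(8·53.0³·11) = 1.836 N/mm = 1836 N/m
Wire length L = πDN_a = π·53.0·11 = 1831.5 mm
m = ρ·(πd²/4)·L = 7850 × 13.854×10⁻⁶ m² × 1.8315 m = 0.19919 kg
f_n = ½√(k/m) = 0.5·√(1836/0.19919) = 0.5·√(9217) = 48.003 Hz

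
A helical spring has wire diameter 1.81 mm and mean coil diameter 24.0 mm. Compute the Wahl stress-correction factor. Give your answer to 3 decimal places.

1.108

C = D/d = 24.0/1.81 = 13.2597
K_W = (4C−1)/(4C−4) + 0.615/C = 52.039/49.039 + 0.0464 = 1.1076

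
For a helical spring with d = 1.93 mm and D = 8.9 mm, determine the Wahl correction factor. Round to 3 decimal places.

1.341

C = D/d = 8.9/1.93 = 4.6114
K_W = (4C−1)/(4C−4) + 0.615/C = 17.446/14.446 + 0.1334 = 1.3410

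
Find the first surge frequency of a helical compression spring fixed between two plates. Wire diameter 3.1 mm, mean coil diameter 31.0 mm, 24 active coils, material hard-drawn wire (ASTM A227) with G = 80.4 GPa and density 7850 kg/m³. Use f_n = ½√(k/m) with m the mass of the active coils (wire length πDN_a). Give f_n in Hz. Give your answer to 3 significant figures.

k = Gd⁴/(8D³N_a) = (80.4×10³)(3.1⁴)/(8·31.0³·24) = 1.2981 N/mm = 1298.1 N/m
Wire length L = πDN_a = π·31.0·24 = 2337.3 mm
m = ρ·(πd²/4)·L = 7850 × 7.5477×10⁻⁶ m² × 2.3373 m = 0.13849 kg
f_n = ½√(k/m) = 0.5·√(1298.1/0.13849) = 0.5·√(9373.7) = 48.409 Hz

48.4 Hz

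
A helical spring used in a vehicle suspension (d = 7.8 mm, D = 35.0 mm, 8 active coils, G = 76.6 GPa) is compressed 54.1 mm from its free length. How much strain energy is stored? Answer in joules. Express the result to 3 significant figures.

k = Gd⁴/(8D³N_a) = (76.6×10³)(7.8⁴)/(8·35.0³·8) = 103.33 N/mm
U = ½kδ² = 0.5 × 103.33 × 54.1² = 1.5121e+05 N·mm = 151.21 J

151 J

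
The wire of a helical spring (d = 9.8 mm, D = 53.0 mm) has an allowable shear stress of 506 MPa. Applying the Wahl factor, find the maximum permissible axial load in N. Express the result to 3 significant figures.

2750 N

C = D/d = 53.0/9.8 = 5.4082
K_W = (4C−1)/(4C−4) + 0.615/C = 20.633/17.633 + 0.1137 = 1.2839
τ_max = K·8FD/(πd³) → F_max = τ_allow·πd³/(8DK)
F_max = 506·π·9.8³/(8·53.0·1.2839) = 1.4962e+06/544.35 = 2748.5 N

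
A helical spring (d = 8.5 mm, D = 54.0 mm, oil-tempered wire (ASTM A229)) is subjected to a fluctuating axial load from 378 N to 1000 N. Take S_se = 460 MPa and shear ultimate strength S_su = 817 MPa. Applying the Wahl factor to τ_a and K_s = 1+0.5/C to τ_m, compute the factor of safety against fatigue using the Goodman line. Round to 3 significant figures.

C = D/d = 54.0/8.5 = 6.3529; K_W = (4C−1)/(4C−4)+0.615/C = 1.2369; K_s = 1+0.5/C = 1.0787
F_a = (F_max−F_min)/2 = 311 N; F_m = (F_max+F_min)/2 = 689 N
τ_a = K_W·8F_aD/(πd³) = 1.2369 × 69.637 = 86.135 MPa
τ_m = K_s·8F_mD/(πd³) = 1.0787 × 154.28 = 166.42 MPa
Goodman: 1/n_f = τ_a/S_se + τ_m/S_su = 86.135/460 + 166.42/817 = 0.18725 + 0.20369 = 0.39094
n_f = 1/0.39094 = 2.558

2.56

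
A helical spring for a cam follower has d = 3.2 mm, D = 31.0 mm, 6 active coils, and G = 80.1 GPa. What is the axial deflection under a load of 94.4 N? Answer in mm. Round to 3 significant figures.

16.1 mm

k = Gd⁴/(8D³N_a) = (80.1×10³)(3.2⁴)/(8·31.0³·6) = 5.8736 N/mm
δ = F/k = 94.4 / 5.8736 = 16.072 mm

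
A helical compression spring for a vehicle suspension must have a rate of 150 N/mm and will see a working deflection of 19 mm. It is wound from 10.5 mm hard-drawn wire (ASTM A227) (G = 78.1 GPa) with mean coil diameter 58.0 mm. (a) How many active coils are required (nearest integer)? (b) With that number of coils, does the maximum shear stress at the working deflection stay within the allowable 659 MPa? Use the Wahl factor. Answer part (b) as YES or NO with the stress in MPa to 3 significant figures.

(a) 4 coils; (b) YES, τ_max = 471 MPa

N_a = Gd⁴/(8D³k) = (78.1×10³)(10.5⁴)/(8·58.0³·150) = 4.055 → N_a = 4
Actual rate k = Gd⁴/(8D³·4) = 152.05 N/mm
Working load F = kδ = 152.05·19 = 2888.9 N
C = 58.0/10.5 = 5.5238; K_W = (4C−1)/(4C−4)+0.615/C = 1.2771
τ_max = K_W·8FD/(πd³) = 1.2771·368.58 = 470.72 MPa
τ_max ≤ 659 MPa → acceptable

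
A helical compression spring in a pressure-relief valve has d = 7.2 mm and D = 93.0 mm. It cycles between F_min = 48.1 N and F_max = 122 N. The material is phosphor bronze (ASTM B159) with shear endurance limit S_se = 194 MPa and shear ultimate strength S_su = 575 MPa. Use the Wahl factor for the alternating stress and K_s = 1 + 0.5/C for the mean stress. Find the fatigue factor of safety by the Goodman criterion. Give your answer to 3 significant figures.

C = D/d = 93.0/7.2 = 12.9167; K_W = (4C−1)/(4C−4)+0.615/C = 1.1105; K_s = 1+0.5/C = 1.0387
F_a = (F_max−F_min)/2 = 36.95 N; F_m = (F_max+F_min)/2 = 85.05 N
τ_a = K_W·8F_aD/(πd³) = 1.1105 × 23.444 = 26.036 MPa
τ_m = K_s·8F_mD/(πd³) = 1.0387 × 53.963 = 56.052 MPa
Goodman: 1/n_f = τ_a/S_se + τ_m/S_su = 26.036/194 + 56.052/575 = 0.13421 + 0.09748 = 0.23169
n_f = 1/0.23169 = 4.316

4.32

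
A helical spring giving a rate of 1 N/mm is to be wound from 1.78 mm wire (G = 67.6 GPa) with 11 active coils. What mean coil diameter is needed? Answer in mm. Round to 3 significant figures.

19.8 mm

D = (Gd⁴/(8N_a·k))^(1/3) = (67.6×10³·1.78⁴/(8·11·1))^(1/3)
  = (7711.59)^(1/3) = 19.7567 mm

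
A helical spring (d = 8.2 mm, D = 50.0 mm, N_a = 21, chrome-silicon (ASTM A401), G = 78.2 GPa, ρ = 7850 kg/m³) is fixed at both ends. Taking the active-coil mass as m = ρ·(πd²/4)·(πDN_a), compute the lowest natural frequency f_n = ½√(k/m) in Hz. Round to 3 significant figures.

55.5 Hz

k = Gd⁴/(8D³N_a) = (78.2×10³)(8.2⁴)/(8·50.0³·21) = 16.836 N/mm = 16836 N/m
Wire length L = πDN_a = π·50.0·21 = 3298.7 mm
m = ρ·(πd²/4)·L = 7850 × 52.81×10⁻⁶ m² × 3.2987 m = 1.3675 kg
f_n = ½√(k/m) = 0.5·√(16836/1.3675) = 0.5·√(12312) = 55.479 Hz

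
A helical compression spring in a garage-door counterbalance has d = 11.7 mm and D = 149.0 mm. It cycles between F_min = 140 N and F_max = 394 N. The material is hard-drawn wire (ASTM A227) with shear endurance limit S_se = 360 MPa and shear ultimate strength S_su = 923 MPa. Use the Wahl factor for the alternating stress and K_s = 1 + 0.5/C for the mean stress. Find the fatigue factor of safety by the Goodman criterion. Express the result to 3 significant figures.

C = D/d = 149.0/11.7 = 12.7350; K_W = (4C−1)/(4C−4)+0.615/C = 1.1122; K_s = 1+0.5/C = 1.0393
F_a = (F_max−F_min)/2 = 127 N; F_m = (F_max+F_min)/2 = 267 N
τ_a = K_W·8F_aD/(πd³) = 1.1122 × 30.087 = 33.462 MPa
τ_m = K_s·8F_mD/(πd³) = 1.0393 × 63.253 = 65.736 MPa
Goodman: 1/n_f = τ_a/S_se + τ_m/S_su = 33.462/360 + 65.736/923 = 0.09295 + 0.07122 = 0.16417
n_f = 1/0.16417 = 6.091

6.09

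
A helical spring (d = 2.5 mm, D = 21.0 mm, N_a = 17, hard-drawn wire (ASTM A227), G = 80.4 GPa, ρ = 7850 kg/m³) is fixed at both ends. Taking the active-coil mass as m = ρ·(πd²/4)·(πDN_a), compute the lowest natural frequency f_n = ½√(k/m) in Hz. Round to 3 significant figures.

120 Hz

k = Gd⁴/(8D³N_a) = (80.4×10³)(2.5⁴)/(8·21.0³·17) = 2.4936 N/mm = 2493.6 N/m
Wire length L = πDN_a = π·21.0·17 = 1121.5 mm
m = ρ·(πd²/4)·L = 7850 × 4.9087×10⁻⁶ m² × 1.1215 m = 0.043217 kg
f_n = ½√(k/m) = 0.5·√(2493.6/0.043217) = 0.5·√(57698) = 120.1 Hz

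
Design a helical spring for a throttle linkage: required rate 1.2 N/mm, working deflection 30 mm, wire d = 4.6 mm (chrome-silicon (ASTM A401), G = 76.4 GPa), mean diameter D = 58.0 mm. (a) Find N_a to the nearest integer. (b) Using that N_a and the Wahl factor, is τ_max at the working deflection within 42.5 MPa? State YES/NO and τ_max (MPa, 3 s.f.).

N_a = Gd⁴/(8D³k) = (76.4×10³)(4.6⁴)/(8·58.0³·1.2) = 18.26 → N_a = 18
Actual rate k = Gd⁴/(8D³·18) = 1.2175 N/mm
Working load F = kδ = 1.2175·30 = 36.526 N
C = 58.0/4.6 = 12.6087; K_W = (4C−1)/(4C−4)+0.615/C = 1.1134
τ_max = K_W·8FD/(πd³) = 1.1134·55.424 = 61.708 MPa
τ_max > 42.5 MPa → exceeds allowable

(a) 18 coils; (b) NO, τ_max = 61.7 MPa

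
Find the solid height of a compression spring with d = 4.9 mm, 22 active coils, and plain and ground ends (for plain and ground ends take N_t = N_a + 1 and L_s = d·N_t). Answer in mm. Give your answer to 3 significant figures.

113 mm

plain and ground ends: N_t = N_a + 1 = 22 + 1 = 23
L_s = d·N_t = 4.9 × 23 = 112.7 mm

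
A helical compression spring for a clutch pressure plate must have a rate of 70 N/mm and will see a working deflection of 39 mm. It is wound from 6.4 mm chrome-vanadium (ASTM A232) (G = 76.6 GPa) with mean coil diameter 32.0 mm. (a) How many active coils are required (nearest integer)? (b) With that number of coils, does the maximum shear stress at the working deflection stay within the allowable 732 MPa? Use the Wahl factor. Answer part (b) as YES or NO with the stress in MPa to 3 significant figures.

N_a = Gd⁴/(8D³k) = (76.6×10³)(6.4⁴)/(8·32.0³·70) = 7.003 → N_a = 7
Actual rate k = Gd⁴/(8D³·7) = 70.034 N/mm
Working load F = kδ = 70.034·39 = 2731.3 N
C = 32.0/6.4 = 5.0000; K_W = (4C−1)/(4C−4)+0.615/C = 1.3105
τ_max = K_W·8FD/(πd³) = 1.3105·849.03 = 1112.7 MPa
τ_max > 732 MPa → exceeds allowable

(a) 7 coils; (b) NO, τ_max = 1110 MPa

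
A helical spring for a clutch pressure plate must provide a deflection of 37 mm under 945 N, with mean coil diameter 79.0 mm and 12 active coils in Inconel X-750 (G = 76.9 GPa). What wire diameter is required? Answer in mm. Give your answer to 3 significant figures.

11.2 mm

Required rate k = F/δ = 945/37 = 25.541 N/mm
d = (8D³N_a·k / G)^(1/4) = (8·79.0³·12·25.541 / (76.9×10³))^0.25
  = (15720)^0.25 = 11.1973 mm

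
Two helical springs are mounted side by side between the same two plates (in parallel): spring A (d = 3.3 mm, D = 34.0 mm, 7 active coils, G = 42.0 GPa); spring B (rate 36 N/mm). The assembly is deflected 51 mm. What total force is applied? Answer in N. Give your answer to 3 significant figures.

1950 N

k_A = Gd⁴/(8D³N_a) = (42.0×10³)(3.3⁴)/(8·34.0³·7) = 2.263 N/mm
Parallel: k_eq = 2.263 + 36 = 38.263 N/mm
F = k_eq·δ = 38.263·51 = 1951.4 N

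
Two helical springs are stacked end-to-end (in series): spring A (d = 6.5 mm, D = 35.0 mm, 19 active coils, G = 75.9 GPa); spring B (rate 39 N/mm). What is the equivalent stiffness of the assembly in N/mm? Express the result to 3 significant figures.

k_A = Gd⁴/(8D³N_a) = (75.9×10³)(6.5⁴)/(8·35.0³·19) = 20.79 N/mm
Series: 1/k_eq = 1/20.79 + 1/39 = 0.073742; k_eq = 13.561 N/mm

13.6 N/mm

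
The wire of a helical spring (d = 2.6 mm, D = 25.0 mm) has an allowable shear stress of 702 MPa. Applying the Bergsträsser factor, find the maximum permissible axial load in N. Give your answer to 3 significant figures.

C = D/d = 25.0/2.6 = 9.6154
K_B = (4C+2)/(4C−3) = 40.462/35.462 = 1.1410
τ_max = K·8FD/(πd³) → F_max = τ_allow·πd³/(8DK)
F_max = 702·π·2.6³/(8·25.0·1.1410) = 38762/228.2 = 169.86 N

170 N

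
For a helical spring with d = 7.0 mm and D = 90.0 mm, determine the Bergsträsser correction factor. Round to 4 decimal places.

1.1032

C = D/d = 90.0/7.0 = 12.8571
K_B = (4C+2)/(4C−3) = 53.429/48.429 = 1.1032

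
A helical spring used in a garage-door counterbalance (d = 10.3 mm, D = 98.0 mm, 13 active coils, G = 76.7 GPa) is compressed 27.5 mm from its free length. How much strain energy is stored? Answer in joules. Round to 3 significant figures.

3.33 J

k = Gd⁴/(8D³N_a) = (76.7×10³)(10.3⁴)/(8·98.0³·13) = 8.8193 N/mm
U = ½kδ² = 0.5 × 8.8193 × 27.5² = 3334.8 N·mm = 3.3348 J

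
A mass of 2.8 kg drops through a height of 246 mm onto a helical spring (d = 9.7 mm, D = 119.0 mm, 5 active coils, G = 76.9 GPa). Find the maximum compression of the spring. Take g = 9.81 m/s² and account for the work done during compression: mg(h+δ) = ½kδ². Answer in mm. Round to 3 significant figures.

k = Gd⁴/(8D³N_a) = (76.9×10³)(9.7⁴)/(8·119.0³·5) = 10.1 N/mm
W = mg = 2.8 × 9.81 = 27.468 N
½kδ² − Wδ − Wh = 0 → δ = (W + √(W² + 2kWh))/k
δ = (27.468 + √(754.49 + 136491))/10.1 = (27.468 + 370.47)/10.1 = 39.4 mm

39.4 mm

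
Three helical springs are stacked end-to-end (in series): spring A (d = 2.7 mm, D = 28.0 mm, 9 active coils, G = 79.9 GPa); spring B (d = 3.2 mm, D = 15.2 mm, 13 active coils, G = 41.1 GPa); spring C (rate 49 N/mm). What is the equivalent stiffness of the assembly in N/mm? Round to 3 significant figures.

2.09 N/mm

k_A = Gd⁴/(8D³N_a) = (79.9×10³)(2.7⁴)/(8·28.0³·9) = 2.6866 N/mm
k_B = Gd⁴/(8D³N_a) = (41.1×10³)(3.2⁴)/(8·15.2³·13) = 11.8 N/mm
Series: 1/k_eq = 1/2.6866 + 1/11.8 + 1/49 = 0.47738; k_eq = 2.0948 N/mm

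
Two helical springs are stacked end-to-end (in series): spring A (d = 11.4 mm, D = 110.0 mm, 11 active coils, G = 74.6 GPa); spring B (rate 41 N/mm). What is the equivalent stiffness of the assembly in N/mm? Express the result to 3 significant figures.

8.52 N/mm

k_A = Gd⁴/(8D³N_a) = (74.6×10³)(11.4⁴)/(8·110.0³·11) = 10.757 N/mm
Series: 1/k_eq = 1/10.757 + 1/41 = 0.11735; k_eq = 8.5214 N/mm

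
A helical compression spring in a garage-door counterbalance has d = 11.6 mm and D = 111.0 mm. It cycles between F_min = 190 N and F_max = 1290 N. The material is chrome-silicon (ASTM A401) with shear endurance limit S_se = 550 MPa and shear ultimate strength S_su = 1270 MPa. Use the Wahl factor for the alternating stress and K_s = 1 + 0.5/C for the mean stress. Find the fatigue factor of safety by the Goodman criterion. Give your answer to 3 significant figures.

C = D/d = 111.0/11.6 = 9.5690; K_W = (4C−1)/(4C−4)+0.615/C = 1.1518; K_s = 1+0.5/C = 1.0523
F_a = (F_max−F_min)/2 = 550 N; F_m = (F_max+F_min)/2 = 740 N
τ_a = K_W·8F_aD/(πd³) = 1.1518 × 99.598 = 114.72 MPa
τ_m = K_s·8F_mD/(πd³) = 1.0523 × 134 = 141.01 MPa
Goodman: 1/n_f = τ_a/S_se + τ_m/S_su = 114.72/550 + 141.01/1270 = 0.20858 + 0.11103 = 0.31961
n_f = 1/0.31961 = 3.129

3.13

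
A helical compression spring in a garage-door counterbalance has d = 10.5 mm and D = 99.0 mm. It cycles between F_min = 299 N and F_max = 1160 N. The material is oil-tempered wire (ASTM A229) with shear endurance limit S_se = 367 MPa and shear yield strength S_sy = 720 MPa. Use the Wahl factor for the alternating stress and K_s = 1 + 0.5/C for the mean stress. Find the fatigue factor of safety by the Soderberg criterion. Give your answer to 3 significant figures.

C = D/d = 99.0/10.5 = 9.4286; K_W = (4C−1)/(4C−4)+0.615/C = 1.1542; K_s = 1+0.5/C = 1.0530
F_a = (F_max−F_min)/2 = 430.5 N; F_m = (F_max+F_min)/2 = 729.5 N
τ_a = K_W·8F_aD/(πd³) = 1.1542 × 93.752 = 108.21 MPa
τ_m = K_s·8F_mD/(πd³) = 1.0530 × 158.87 = 167.29 MPa
Soderberg: 1/n_f = τ_a/S_se + τ_m/S_sy = 108.21/367 + 167.29/720 = 0.29485 + 0.23235 = 0.5272
n_f = 1/0.5272 = 1.897

1.90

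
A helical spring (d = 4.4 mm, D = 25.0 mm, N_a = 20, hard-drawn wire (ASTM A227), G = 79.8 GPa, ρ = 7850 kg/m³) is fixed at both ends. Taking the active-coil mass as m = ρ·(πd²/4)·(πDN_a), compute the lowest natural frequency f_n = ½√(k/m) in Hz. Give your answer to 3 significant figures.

126 Hz

k = Gd⁴/(8D³N_a) = (79.8×10³)(4.4⁴)/(8·25.0³·20) = 11.964 N/mm = 11964 N/m
Wire length L = πDN_a = π·25.0·20 = 1570.8 mm
m = ρ·(πd²/4)·L = 7850 × 15.205×10⁻⁶ m² × 1.5708 m = 0.18749 kg
f_n = ½√(k/m) = 0.5·√(11964/0.18749) = 0.5·√(63810) = 126.3 Hz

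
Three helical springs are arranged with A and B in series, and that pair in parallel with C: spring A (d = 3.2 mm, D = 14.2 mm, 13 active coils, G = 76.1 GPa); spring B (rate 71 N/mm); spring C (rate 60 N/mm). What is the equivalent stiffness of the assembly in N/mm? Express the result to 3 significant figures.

k_A = Gd⁴/(8D³N_a) = (76.1×10³)(3.2⁴)/(8·14.2³·13) = 26.797 N/mm
Springs A,B series: k_AB = 1/(1/26.797+1/71) = 19.454 N/mm; parallel with C: k_eq = 19.454+60 = 79.454 N/mm

79.5 N/mm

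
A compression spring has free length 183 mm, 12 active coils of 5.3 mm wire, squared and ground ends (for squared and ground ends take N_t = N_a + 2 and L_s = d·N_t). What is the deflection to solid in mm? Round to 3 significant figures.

N_t = 14; L_s = 5.3·14 = 74.2 mm
δ_solid = L₀ − L_s = 183 − 74.2 = 108.8 mm

109 mm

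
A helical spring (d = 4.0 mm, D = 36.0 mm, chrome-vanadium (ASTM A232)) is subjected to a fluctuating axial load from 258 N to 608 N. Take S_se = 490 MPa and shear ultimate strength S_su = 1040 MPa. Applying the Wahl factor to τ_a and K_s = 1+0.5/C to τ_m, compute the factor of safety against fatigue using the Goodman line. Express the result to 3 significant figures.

C = D/d = 36.0/4.0 = 9.0000; K_W = (4C−1)/(4C−4)+0.615/C = 1.1621; K_s = 1+0.5/C = 1.0556
F_a = (F_max−F_min)/2 = 175 N; F_m = (F_max+F_min)/2 = 433 N
τ_a = K_W·8F_aD/(πd³) = 1.1621 × 250.67 = 291.3 MPa
τ_m = K_s·8F_mD/(πd³) = 1.0556 × 620.23 = 654.68 MPa
Goodman: 1/n_f = τ_a/S_se + τ_m/S_su = 291.3/490 + 654.68/1040 = 0.59449 + 0.62950 = 1.224
n_f = 1/1.224 = 0.817

0.817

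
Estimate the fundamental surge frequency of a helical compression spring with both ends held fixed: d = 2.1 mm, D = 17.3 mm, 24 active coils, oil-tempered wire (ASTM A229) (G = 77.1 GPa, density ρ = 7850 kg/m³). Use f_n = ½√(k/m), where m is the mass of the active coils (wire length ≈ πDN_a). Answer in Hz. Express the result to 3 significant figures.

k = Gd⁴/(8D³N_a) = (77.1×10³)(2.1⁴)/(8·17.3³·24) = 1.5083 N/mm = 1508.3 N/m
Wire length L = πDN_a = π·17.3·24 = 1304.4 mm
m = ρ·(πd²/4)·L = 7850 × 3.4636×10⁻⁶ m² × 1.3044 m = 0.035465 kg
f_n = ½√(k/m) = 0.5·√(1508.3/0.035465) = 0.5·√(42529) = 103.11 Hz

103 Hz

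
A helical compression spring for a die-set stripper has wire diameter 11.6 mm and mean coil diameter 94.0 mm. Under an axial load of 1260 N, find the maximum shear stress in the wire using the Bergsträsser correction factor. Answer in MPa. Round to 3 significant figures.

Spring index C = D/d = 94.0/11.6 = 8.1034
K_B = (4C+2)/(4C−3) = 34.414/29.414 = 1.1700
τ₀ = 8FD/(πd³) = 8·1260·94.0/(π·11.6³) = 947520/4903.7 = 193.23 MPa
τ_max = K·τ₀ = 1.1700 × 193.23 = 226.07 MPa

226 MPa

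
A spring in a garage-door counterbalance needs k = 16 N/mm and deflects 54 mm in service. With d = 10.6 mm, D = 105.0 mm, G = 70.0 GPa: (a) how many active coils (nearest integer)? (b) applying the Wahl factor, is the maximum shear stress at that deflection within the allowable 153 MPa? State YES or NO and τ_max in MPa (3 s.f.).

N_a = Gd⁴/(8D³k) = (70.0×10³)(10.6⁴)/(8·105.0³·16) = 5.964 → N_a = 6
Actual rate k = Gd⁴/(8D³·6) = 15.904 N/mm
Working load F = kδ = 15.904·54 = 858.83 N
C = 105.0/10.6 = 9.9057; K_W = (4C−1)/(4C−4)+0.615/C = 1.1463
τ_max = K_W·8FD/(πd³) = 1.1463·192.8 = 221.01 MPa
τ_max > 153 MPa → exceeds allowable

(a) 6 coils; (b) NO, τ_max = 221 MPa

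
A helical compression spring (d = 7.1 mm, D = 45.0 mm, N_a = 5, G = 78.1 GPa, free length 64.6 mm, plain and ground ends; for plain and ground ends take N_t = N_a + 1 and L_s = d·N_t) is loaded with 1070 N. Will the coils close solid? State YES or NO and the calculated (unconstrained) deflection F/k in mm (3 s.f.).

NO, δ = 19.7 mm

k = Gd⁴/(8D³N_a) = (78.1×10³)(7.1⁴)/(8·45.0³·5) = 54.449 N/mm
N_t = 6; L_s = 7.1·6 = 42.6 mm; δ_solid = L₀ − L_s = 64.6 − 42.6 = 22 mm
δ = F/k = 1070/54.449 = 19.652 mm
δ < δ_solid → spring does not go solid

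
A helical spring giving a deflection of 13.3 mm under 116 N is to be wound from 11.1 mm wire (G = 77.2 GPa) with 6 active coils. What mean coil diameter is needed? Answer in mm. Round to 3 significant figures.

Required rate k = F/δ = 116/13.3 = 8.7218 N/mm
D = (Gd⁴/(8N_a·k))^(1/3) = (77.2×10³·11.1⁴/(8·6·8.7218))^(1/3)
  = (2.79938e+06)^(1/3) = 140.9355 mm

141 mm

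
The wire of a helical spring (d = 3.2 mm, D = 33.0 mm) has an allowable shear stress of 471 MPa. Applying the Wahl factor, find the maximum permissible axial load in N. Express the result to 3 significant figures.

161 N

C = D/d = 33.0/3.2 = 10.3125
K_W = (4C−1)/(4C−4) + 0.615/C = 40.250/37.250 + 0.0596 = 1.1402
τ_max = K·8FD/(πd³) → F_max = τ_allow·πd³/(8DK)
F_max = 471·π·3.2³/(8·33.0·1.1402) = 48486/301.01 = 161.08 N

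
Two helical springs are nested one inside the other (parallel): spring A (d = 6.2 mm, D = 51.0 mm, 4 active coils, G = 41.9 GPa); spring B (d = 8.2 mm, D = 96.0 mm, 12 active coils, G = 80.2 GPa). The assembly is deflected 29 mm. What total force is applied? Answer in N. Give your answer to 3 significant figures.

k_A = Gd⁴/(8D³N_a) = (41.9×10³)(6.2⁴)/(8·51.0³·4) = 14.585 N/mm
k_B = Gd⁴/(8D³N_a) = (80.2×10³)(8.2⁴)/(8·96.0³·12) = 4.2692 N/mm
Parallel: k_eq = 14.585 + 4.2692 = 18.855 N/mm
F = k_eq·δ = 18.855·29 = 546.78 N

547 N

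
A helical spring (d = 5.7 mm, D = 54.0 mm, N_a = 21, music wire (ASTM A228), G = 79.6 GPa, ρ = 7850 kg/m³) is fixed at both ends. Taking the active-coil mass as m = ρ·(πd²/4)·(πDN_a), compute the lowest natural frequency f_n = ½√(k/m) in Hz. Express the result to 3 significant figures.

33.4 Hz

k = Gd⁴/(8D³N_a) = (79.6×10³)(5.7⁴)/(8·54.0³·21) = 3.1763 N/mm = 3176.3 N/m
Wire length L = πDN_a = π·54.0·21 = 3562.6 mm
m = ρ·(πd²/4)·L = 7850 × 25.518×10⁻⁶ m² × 3.5626 m = 0.71363 kg
f_n = ½√(k/m) = 0.5·√(3176.3/0.71363) = 0.5·√(4450.9) = 33.358 Hz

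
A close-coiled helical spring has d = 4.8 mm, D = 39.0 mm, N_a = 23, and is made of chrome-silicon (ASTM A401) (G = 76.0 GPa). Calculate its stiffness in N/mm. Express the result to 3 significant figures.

3.70 N/mm

k = Gd⁴/(8D³N_a) = (76.0×10³ × 4.8⁴) / (8 × 39.0³ × 23)
  = 4.0344e+07 / 1.09147e+07 = 3.6963 N/mm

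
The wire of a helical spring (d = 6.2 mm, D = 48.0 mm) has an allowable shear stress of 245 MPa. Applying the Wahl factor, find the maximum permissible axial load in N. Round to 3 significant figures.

C = D/d = 48.0/6.2 = 7.7419
K_W = (4C−1)/(4C−4) + 0.615/C = 29.968/26.968 + 0.0794 = 1.1907
τ_max = K·8FD/(πd³) → F_max = τ_allow·πd³/(8DK)
F_max = 245·π·6.2³/(8·48.0·1.1907) = 1.8344e+05/457.22 = 401.2 N

401 N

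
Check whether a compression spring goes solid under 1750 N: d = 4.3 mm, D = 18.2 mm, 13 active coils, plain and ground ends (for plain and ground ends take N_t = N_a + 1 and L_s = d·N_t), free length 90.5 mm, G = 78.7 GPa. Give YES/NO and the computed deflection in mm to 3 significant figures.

k = Gd⁴/(8D³N_a) = (78.7×10³)(4.3⁴)/(8·18.2³·13) = 42.914 N/mm
N_t = 14; L_s = 4.3·14 = 60.2 mm; δ_solid = L₀ − L_s = 90.5 − 60.2 = 30.3 mm
δ = F/k = 1750/42.914 = 40.779 mm
δ ≥ δ_solid → spring goes solid

YES, δ = 40.8 mm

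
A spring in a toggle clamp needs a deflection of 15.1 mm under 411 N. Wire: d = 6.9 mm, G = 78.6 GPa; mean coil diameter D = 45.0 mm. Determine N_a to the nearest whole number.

9

Required rate k = F/δ = 411/15.1 = 27.219 N/mm
N_a = Gd⁴/(8D³k) = (78.6×10³ × 6.9⁴)/(8 × 45.0³ × 27.219)
    = 1.78164e+08 / 1.98423e+07 = 8.979 → 9 coils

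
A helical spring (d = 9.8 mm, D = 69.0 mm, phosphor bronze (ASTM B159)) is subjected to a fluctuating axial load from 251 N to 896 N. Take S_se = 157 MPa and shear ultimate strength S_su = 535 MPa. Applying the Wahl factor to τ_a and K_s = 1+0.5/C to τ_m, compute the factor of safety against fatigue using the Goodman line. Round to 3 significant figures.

C = D/d = 69.0/9.8 = 7.0408; K_W = (4C−1)/(4C−4)+0.615/C = 1.2115; K_s = 1+0.5/C = 1.0710
F_a = (F_max−F_min)/2 = 322.5 N; F_m = (F_max+F_min)/2 = 573.5 N
τ_a = K_W·8F_aD/(πd³) = 1.2115 × 60.206 = 72.94 MPa
τ_m = K_s·8F_mD/(πd³) = 1.0710 × 107.06 = 114.67 MPa
Goodman: 1/n_f = τ_a/S_se + τ_m/S_su = 72.94/157 + 114.67/535 = 0.46459 + 0.21433 = 0.67892
n_f = 1/0.67892 = 1.473

1.47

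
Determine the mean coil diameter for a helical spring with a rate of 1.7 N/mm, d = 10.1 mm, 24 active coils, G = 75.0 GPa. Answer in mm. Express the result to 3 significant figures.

D = (Gd⁴/(8N_a·k))^(1/3) = (75.0×10³·10.1⁴/(8·24·1.7))^(1/3)
  = (2.39109e+06)^(1/3) = 133.7208 mm

134 mm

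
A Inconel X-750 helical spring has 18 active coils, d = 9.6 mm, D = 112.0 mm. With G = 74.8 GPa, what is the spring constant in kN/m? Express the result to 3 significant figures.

3.14 kN/m

k = Gd⁴/(8D³N_a) = (74.8×10³ × 9.6⁴) / (8 × 112.0³ × 18)
  = 6.35311e+08 / 2.0231e+08 = 3.1403 N/mm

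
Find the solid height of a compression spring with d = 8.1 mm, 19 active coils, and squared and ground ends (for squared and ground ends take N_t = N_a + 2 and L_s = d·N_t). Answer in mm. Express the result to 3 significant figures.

170 mm

squared and ground ends: N_t = N_a + 2 = 19 + 2 = 21
L_s = d·N_t = 8.1 × 21 = 170.1 mm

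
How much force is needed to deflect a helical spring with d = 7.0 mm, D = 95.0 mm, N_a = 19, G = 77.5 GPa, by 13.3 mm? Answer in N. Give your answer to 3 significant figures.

k = Gd⁴/(8D³N_a) = (77.5×10³)(7.0⁴)/(8·95.0³·19) = 1.4278 N/mm
F = k·δ = 1.4278 × 13.3 = 18.99 N

19.0 N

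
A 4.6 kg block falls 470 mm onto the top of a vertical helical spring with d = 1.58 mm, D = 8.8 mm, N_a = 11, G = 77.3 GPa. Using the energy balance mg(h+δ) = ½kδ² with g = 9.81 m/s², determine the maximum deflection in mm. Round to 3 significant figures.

k = Gd⁴/(8D³N_a) = (77.3×10³)(1.58⁴)/(8·8.8³·11) = 8.033 N/mm
W = mg = 4.6 × 9.81 = 45.126 N
½kδ² − Wδ − Wh = 0 → δ = (W + √(W² + 2kWh))/k
δ = (45.126 + √(2036.4 + 340747))/8.033 = (45.126 + 585.48)/8.033 = 78.502 mm

78.5 mm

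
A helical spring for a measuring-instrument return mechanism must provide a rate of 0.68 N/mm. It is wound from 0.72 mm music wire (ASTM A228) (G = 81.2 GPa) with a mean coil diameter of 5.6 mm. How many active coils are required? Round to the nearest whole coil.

N_a = Gd⁴/(8D³k) = (81.2×10³ × 0.72⁴)/(8 × 5.6³ × 0.68)
    = 21821.6 / 955.351 = 22.84 → 23 coils

23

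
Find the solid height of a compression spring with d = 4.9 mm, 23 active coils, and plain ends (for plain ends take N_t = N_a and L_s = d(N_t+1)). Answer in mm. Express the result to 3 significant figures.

plain ends: N_t = N_a = 23
L_s = d·(N_t+1) = 4.9 × 24 = 117.6 mm

118 mm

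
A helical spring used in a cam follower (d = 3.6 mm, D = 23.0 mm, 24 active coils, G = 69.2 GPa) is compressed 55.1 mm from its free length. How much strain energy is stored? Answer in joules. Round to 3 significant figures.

k = Gd⁴/(8D³N_a) = (69.2×10³)(3.6⁴)/(8·23.0³·24) = 4.9754 N/mm
U = ½kδ² = 0.5 × 4.9754 × 55.1² = 7552.7 N·mm = 7.5527 J

7.55 J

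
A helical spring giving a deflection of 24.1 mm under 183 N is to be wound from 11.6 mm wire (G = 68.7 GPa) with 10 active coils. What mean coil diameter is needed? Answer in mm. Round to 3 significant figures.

Required rate k = F/δ = 183/24.1 = 7.5934 N/mm
D = (Gd⁴/(8N_a·k))^(1/3) = (68.7×10³·11.6⁴/(8·10·7.5934))^(1/3)
  = (2.04769e+06)^(1/3) = 126.9857 mm

127 mm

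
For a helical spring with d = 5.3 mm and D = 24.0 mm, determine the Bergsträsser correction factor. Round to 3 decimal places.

C = D/d = 24.0/5.3 = 4.5283
K_B = (4C+2)/(4C−3) = 20.113/15.113 = 1.3308

1.331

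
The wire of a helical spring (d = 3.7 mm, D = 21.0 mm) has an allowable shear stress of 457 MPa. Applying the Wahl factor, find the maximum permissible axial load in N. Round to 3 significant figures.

341 N

C = D/d = 21.0/3.7 = 5.6757
K_W = (4C−1)/(4C−4) + 0.615/C = 21.703/18.703 + 0.1084 = 1.2688
τ_max = K·8FD/(πd³) → F_max = τ_allow·πd³/(8DK)
F_max = 457·π·3.7³/(8·21.0·1.2688) = 72723/213.15 = 341.18 N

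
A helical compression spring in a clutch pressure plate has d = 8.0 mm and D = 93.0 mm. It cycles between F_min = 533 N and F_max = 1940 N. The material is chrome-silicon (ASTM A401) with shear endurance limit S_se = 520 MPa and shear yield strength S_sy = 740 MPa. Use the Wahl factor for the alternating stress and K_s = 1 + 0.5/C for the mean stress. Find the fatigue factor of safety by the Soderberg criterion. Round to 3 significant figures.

0.663

C = D/d = 93.0/8.0 = 11.6250; K_W = (4C−1)/(4C−4)+0.615/C = 1.1235; K_s = 1+0.5/C = 1.0430
F_a = (F_max−F_min)/2 = 703.5 N; F_m = (F_max+F_min)/2 = 1236.5 N
τ_a = K_W·8F_aD/(πd³) = 1.1235 × 325.4 = 365.58 MPa
τ_m = K_s·8F_mD/(πd³) = 1.0430 × 571.94 = 596.54 MPa
Soderberg: 1/n_f = τ_a/S_se + τ_m/S_sy = 365.58/520 + 596.54/740 = 0.70305 + 0.80613 = 1.5092
n_f = 1/1.5092 = 0.6626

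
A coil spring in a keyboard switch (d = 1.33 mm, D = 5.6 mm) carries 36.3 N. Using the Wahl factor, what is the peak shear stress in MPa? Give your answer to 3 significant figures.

304 MPa

Spring index C = D/d = 5.6/1.33 = 4.2105
K_W = (4C−1)/(4C−4) + 0.615/C = 15.842/12.842 + 0.1461 = 1.3797
τ₀ = 8FD/(πd³) = 8·36.3·5.6/(π·1.33³) = 1626.24/7.391 = 220.03 MPa
τ_max = K·τ₀ = 1.3797 × 220.03 = 303.57 MPa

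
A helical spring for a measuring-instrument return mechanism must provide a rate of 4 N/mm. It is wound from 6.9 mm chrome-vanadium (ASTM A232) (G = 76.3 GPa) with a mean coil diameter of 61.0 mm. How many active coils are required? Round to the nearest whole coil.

24

N_a = Gd⁴/(8D³k) = (76.3×10³ × 6.9⁴)/(8 × 61.0³ × 4)
    = 1.7295e+08 / 7.26339e+06 = 23.81 → 24 coils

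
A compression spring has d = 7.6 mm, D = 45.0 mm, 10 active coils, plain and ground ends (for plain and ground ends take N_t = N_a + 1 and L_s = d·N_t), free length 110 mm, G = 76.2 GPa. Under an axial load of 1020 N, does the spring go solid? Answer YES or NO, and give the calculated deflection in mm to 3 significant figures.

YES, δ = 29.2 mm

k = Gd⁴/(8D³N_a) = (76.2×10³)(7.6⁴)/(8·45.0³·10) = 34.872 N/mm
N_t = 11; L_s = 7.6·11 = 83.6 mm; δ_solid = L₀ − L_s = 110 − 83.6 = 26.4 mm
δ = F/k = 1020/34.872 = 29.249 mm
δ ≥ δ_solid → spring goes solid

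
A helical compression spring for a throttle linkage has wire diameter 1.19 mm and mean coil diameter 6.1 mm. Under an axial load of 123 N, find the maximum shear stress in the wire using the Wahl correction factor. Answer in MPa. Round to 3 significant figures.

Spring index C = D/d = 6.1/1.19 = 5.1261
K_W = (4C−1)/(4C−4) + 0.615/C = 19.504/16.504 + 0.1200 = 1.3017
τ₀ = 8FD/(πd³) = 8·123·6.1/(π·1.19³) = 6002.4/5.2941 = 1133.8 MPa
τ_max = K·τ₀ = 1.3017 × 1133.8 = 1475.9 MPa

1480 MPa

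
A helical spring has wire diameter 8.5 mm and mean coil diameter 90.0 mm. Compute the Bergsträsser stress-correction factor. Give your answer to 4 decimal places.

C = D/d = 90.0/8.5 = 10.5882
K_B = (4C+2)/(4C−3) = 44.353/39.353 = 1.1271

1.1271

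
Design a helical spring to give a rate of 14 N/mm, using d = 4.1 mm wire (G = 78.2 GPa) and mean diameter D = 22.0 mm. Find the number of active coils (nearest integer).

19

N_a = Gd⁴/(8D³k) = (78.2×10³ × 4.1⁴)/(8 × 22.0³ × 14)
    = 2.20975e+07 / 1.19258e+06 = 18.53 → 19 coils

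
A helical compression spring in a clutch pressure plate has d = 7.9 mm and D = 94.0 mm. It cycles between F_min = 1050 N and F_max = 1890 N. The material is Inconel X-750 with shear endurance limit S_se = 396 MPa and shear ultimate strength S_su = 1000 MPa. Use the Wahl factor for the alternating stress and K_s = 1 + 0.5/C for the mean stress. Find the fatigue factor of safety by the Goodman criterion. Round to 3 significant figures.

C = D/d = 94.0/7.9 = 11.8987; K_W = (4C−1)/(4C−4)+0.615/C = 1.1205; K_s = 1+0.5/C = 1.0420
F_a = (F_max−F_min)/2 = 420 N; F_m = (F_max+F_min)/2 = 1470 N
τ_a = K_W·8F_aD/(πd³) = 1.1205 × 203.91 = 228.48 MPa
τ_m = K_s·8F_mD/(πd³) = 1.0420 × 713.68 = 743.67 MPa
Goodman: 1/n_f = τ_a/S_se + τ_m/S_su = 228.48/396 + 743.67/1000 = 0.57697 + 0.74367 = 1.3206
n_f = 1/1.3206 = 0.7572

0.757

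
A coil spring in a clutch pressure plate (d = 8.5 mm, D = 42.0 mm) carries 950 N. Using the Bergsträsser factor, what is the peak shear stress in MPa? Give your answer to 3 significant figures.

Spring index C = D/d = 42.0/8.5 = 4.9412
K_B = (4C+2)/(4C−3) = 21.765/16.765 = 1.2982
τ₀ = 8FD/(πd³) = 8·950·42.0/(π·8.5³) = 319200/1929.3 = 165.45 MPa
τ_max = K·τ₀ = 1.2982 × 165.45 = 214.79 MPa

215 MPa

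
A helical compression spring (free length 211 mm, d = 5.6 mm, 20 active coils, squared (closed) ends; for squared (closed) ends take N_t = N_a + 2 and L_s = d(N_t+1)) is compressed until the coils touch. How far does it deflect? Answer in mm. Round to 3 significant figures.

82.2 mm

N_t = 22; L_s = 5.6·23 = 128.8 mm
δ_solid = L₀ − L_s = 211 − 128.8 = 82.2 mm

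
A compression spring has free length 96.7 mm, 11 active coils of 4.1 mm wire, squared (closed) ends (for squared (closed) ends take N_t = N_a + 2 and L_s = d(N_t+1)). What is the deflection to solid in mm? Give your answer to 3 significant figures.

39.3 mm

N_t = 13; L_s = 4.1·14 = 57.4 mm
δ_solid = L₀ − L_s = 96.7 − 57.4 = 39.3 mm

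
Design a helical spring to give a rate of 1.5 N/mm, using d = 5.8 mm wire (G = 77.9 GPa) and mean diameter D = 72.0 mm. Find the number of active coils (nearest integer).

N_a = Gd⁴/(8D³k) = (77.9×10³ × 5.8⁴)/(8 × 72.0³ × 1.5)
    = 8.81555e+07 / 4.47898e+06 = 19.68 → 20 coils

20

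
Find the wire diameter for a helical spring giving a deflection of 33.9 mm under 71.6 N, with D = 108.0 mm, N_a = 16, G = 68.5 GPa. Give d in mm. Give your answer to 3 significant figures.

Required rate k = F/δ = 71.6/33.9 = 2.1121 N/mm
d = (8D³N_a·k / G)^(1/4) = (8·108.0³·16·2.1121 / (68.5×10³))^0.25
  = (4971.7)^0.25 = 8.3970 mm

8.40 mm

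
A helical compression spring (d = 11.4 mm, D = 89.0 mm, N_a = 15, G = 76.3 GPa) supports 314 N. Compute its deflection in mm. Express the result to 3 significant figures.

20.6 mm

k = Gd⁴/(8D³N_a) = (76.3×10³)(11.4⁴)/(8·89.0³·15) = 15.233 N/mm
δ = F/k = 314 / 15.233 = 20.613 mm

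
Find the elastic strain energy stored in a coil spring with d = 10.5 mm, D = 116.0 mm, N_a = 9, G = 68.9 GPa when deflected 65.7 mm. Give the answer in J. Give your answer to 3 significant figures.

16.1 J

k = Gd⁴/(8D³N_a) = (68.9×10³)(10.5⁴)/(8·116.0³·9) = 7.452 N/mm
U = ½kδ² = 0.5 × 7.452 × 65.7² = 16083 N·mm = 16.083 J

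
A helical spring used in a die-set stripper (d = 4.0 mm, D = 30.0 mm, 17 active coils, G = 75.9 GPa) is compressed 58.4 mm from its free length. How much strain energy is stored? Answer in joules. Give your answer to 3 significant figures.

k = Gd⁴/(8D³N_a) = (75.9×10³)(4.0⁴)/(8·30.0³·17) = 5.2915 N/mm
U = ½kδ² = 0.5 × 5.2915 × 58.4² = 9023.5 N·mm = 9.0235 J

9.02 J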